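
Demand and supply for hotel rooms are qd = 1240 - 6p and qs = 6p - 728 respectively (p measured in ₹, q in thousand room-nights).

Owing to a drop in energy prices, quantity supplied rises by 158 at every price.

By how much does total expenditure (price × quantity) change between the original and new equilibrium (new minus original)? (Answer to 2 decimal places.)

Original equilibrium: 1240 - 6p = 6p - 728 gives 1968 = 12p, so p = 164 and q = 256.
The new curves are qd = 1240 - 6p (demand) and qs = 6p - 570 (supply).
Clearing the new market: 1240 - 6p = 6p - 570, so p = 905/6 ≈ 150.8333 and q = 335.
Expenditure moves from 164×256 = 41984 to 150.8333×335 = 50529.1667; change = +8545.17.

+8545.17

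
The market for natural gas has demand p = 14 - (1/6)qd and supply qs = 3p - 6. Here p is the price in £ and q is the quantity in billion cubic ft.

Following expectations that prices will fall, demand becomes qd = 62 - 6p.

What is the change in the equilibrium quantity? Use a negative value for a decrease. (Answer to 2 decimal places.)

-7.33

Initially, 84 - 6p = 3p - 6, so 90 = 9p and p = 10, q = 24.
The new curves are qd = 62 - 6p (demand) and qs = 3p - 6 (supply).
Equate the new curves: 62 - 6p = 3p - 6, giving 68 = 9p, p = 68/9 ≈ 7.5556, q = 50/3 ≈ 16.6667.
Δq = 16.6667 − 24 = -7.33.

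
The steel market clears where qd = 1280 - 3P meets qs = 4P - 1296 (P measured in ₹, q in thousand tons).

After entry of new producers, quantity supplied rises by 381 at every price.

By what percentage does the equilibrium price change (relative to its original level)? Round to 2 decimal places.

-14.79

Initially, 1280 - 3P = 4P - 1296, so 2576 = 7P and P = 368, q = 176.
After the shift, demand is qd = 1280 - 3P and supply is qs = 4P - 915.
Setting them equal: 1280 - 3P = 4P - 915 → 2195 = 7P, so P = 2195/7 ≈ 313.5714 and q = 2375/7 ≈ 339.2857.
%ΔP = (313.5714 − 368) / 368 × 100 = -14.79%.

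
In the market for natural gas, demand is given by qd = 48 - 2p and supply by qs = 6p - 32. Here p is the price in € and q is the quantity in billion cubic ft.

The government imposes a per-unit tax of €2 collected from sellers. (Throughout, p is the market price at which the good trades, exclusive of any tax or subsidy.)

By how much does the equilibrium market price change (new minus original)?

Before the shock: 48 - 2p = 6p - 32 ⇒ 80 = 8p ⇒ p = 10, q = 28.
Since sellers keep the price net of the tax, the effective supply curve becomes qs = 6p - 44.
Clearing the new market: 48 - 2p = 6p - 44, so p = 11.5 and q = 25.
Δp = 11.5 − 10 = +1.5.

+1.5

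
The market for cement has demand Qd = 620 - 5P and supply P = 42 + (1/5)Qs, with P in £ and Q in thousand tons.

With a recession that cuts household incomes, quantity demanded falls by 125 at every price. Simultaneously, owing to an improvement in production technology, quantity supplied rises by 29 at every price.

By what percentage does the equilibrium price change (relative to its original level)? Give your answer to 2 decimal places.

-18.55

Before the shock: 620 - 5P = 5P - 210 ⇒ 830 = 10P ⇒ P = 83, Q = 205.
The shock moves the curves to Qd = 495 - 5P and Qs = 5P - 181.
Setting them equal: 495 - 5P = 5P - 181 → 676 = 10P, so P = 67.6 and Q = 157.
%ΔP = (67.6 − 83) / 83 × 100 = -18.55%.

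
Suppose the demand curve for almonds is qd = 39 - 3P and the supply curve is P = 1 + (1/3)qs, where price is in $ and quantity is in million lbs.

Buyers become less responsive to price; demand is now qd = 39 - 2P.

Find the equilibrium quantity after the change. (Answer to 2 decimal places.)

Initially, 39 - 3P = 3P - 3, so 42 = 6P and P = 7, q = 18.
After the shift, demand is qd = 39 - 2P and supply is qs = 3P - 3.
Clearing the new market: 39 - 2P = 3P - 3, so P = 8.4 and q = 22.2.

22.20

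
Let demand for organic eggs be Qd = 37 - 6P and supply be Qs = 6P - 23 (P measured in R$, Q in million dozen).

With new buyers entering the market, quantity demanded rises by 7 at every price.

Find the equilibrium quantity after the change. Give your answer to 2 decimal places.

Solve the original market: 37 - 6P = 6P - 23, hence P = 5 and Q = 7.
The shock moves the curves to Qd = 44 - 6P and Qs = 6P - 23.
Setting them equal: 44 - 6P = 6P - 23 → 67 = 12P, so P = 67/12 ≈ 5.5833 and Q = 10.5.

10.50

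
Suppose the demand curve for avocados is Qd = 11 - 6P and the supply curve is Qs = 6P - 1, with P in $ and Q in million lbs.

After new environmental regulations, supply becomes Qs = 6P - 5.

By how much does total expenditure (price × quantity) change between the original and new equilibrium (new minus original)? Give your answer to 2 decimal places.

-1.00

Before the shock: 11 - 6P = 6P - 1 ⇒ 12 = 12P ⇒ P = 1, Q = 5.
The shock moves the curves to Qd = 11 - 6P and Qs = 6P - 5.
Setting them equal: 11 - 6P = 6P - 5 → 16 = 12P, so P = 4/3 ≈ 1.3333 and Q = 3.
Expenditure moves from 1×5 = 5 to 1.3333×3 = 4; change = -1.00.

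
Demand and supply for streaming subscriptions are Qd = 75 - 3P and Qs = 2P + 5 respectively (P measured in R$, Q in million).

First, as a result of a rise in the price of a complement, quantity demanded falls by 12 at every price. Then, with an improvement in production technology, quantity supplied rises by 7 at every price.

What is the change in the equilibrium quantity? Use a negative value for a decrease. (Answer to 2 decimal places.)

-0.60

Solve the original market: 75 - 3P = 2P + 5, hence P = 14 and Q = 33.
The new curves are Qd = 63 - 3P (demand) and Qs = 2P + 12 (supply).
Clearing the new market: 63 - 3P = 2P + 12, so P = 10.2 and Q = 32.4.
ΔQ = 32.4 − 33 = -0.60.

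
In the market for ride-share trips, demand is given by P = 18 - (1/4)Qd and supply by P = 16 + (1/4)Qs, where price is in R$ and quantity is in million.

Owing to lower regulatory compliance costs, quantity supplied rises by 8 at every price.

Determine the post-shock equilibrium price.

Original equilibrium: 72 - 4P = 4P - 64 gives 136 = 8P, so P = 17 and Q = 4.
The new curves are Qd = 72 - 4P (demand) and Qs = 4P - 56 (supply).
Clearing the new market: 72 - 4P = 4P - 56, so P = 16 and Q = 8.

16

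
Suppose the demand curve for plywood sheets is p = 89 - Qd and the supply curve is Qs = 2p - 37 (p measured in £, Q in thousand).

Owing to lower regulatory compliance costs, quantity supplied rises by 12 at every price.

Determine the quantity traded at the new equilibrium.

51

Original equilibrium: 89 - p = 2p - 37 gives 126 = 3p, so p = 42 and Q = 47.
After the shift, demand is Qd = 89 - p and supply is Qs = 2p - 25.
Clearing the new market: 89 - p = 2p - 25, so p = 38 and Q = 51.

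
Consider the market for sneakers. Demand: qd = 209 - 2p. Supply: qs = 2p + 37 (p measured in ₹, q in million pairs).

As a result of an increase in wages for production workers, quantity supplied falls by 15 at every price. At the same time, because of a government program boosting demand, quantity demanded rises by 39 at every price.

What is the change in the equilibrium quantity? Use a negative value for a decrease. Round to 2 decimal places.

Before the shock: 209 - 2p = 2p + 37 ⇒ 172 = 4p ⇒ p = 43, q = 123.
With the change applied: demand qd = 248 - 2p, supply qs = 2p + 22.
Equate the new curves: 248 - 2p = 2p + 22, giving 226 = 4p, p = 56.5, q = 135.
Δq = 135 − 123 = +12.00.

+12.00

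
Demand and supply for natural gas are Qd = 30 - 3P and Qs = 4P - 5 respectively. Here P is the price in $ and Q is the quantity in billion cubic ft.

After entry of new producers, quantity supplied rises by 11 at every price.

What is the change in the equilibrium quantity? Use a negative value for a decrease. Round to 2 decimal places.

Solve the original market: 30 - 3P = 4P - 5, hence P = 5 and Q = 15.
The shock moves the curves to Qd = 30 - 3P and Qs = 4P + 6.
Clearing the new market: 30 - 3P = 4P + 6, so P = 24/7 ≈ 3.4286 and Q = 138/7 ≈ 19.7143.
ΔQ = 19.7143 − 15 = +4.71.

+4.71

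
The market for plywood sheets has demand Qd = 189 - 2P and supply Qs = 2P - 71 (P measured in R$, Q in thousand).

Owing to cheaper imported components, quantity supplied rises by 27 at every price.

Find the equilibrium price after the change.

Initially, 189 - 2P = 2P - 71, so 260 = 4P and P = 65, Q = 59.
The new curves are Qd = 189 - 2P (demand) and Qs = 2P - 44 (supply).
Equate the new curves: 189 - 2P = 2P - 44, giving 233 = 4P, P = 58.25, Q = 72.5.

58.25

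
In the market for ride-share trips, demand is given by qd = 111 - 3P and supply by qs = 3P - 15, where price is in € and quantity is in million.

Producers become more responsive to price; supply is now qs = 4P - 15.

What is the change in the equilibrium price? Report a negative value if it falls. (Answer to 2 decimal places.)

-3.00

Initially, 111 - 3P = 3P - 15, so 126 = 6P and P = 21, q = 48.
After the shift, demand is qd = 111 - 3P and supply is qs = 4P - 15.
Setting them equal: 111 - 3P = 4P - 15 → 126 = 7P, so P = 18 and q = 57.
ΔP = 18 − 21 = -3.00.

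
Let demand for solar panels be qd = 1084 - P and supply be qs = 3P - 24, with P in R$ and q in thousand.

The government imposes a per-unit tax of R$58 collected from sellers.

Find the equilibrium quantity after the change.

763.5

Initially, 1084 - P = 3P - 24, so 1108 = 4P and P = 277, q = 807.
Since sellers keep the price net of the tax, the effective supply curve becomes qs = 3P - 198.
Clearing the new market: 1084 - P = 3P - 198, so P = 320.5 and q = 763.5.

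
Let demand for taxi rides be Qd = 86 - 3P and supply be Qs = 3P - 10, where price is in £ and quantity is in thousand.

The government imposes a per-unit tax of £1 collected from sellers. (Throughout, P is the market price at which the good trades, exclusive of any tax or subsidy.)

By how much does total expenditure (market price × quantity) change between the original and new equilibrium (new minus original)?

-5.75

Solve the original market: 86 - 3P = 3P - 10, hence P = 16 and Q = 38.
Since sellers keep the price net of the tax, the effective supply curve becomes Qs = 3P - 13.
Setting them equal: 86 - 3P = 3P - 13 → 99 = 6P, so P = 16.5 and Q = 36.5.
Expenditure moves from 16×38 = 608 to 16.5×36.5 = 602.25; change = -5.75.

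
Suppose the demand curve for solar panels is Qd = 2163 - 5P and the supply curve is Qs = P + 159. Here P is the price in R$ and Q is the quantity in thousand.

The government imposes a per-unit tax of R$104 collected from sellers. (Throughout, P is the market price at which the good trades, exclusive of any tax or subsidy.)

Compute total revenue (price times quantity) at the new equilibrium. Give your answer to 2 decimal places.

Before the shock: 2163 - 5P = P + 159 ⇒ 2004 = 6P ⇒ P = 334, Q = 493.
Since sellers keep the price net of the tax, the effective supply curve becomes Qs = P + 55.
Setting them equal: 2163 - 5P = P + 55 → 2108 = 6P, so P = 1054/3 ≈ 351.3333 and Q = 1219/3 ≈ 406.3333.
New expenditure = 351.3333 × 406.3333 = 142758.44.

142758.44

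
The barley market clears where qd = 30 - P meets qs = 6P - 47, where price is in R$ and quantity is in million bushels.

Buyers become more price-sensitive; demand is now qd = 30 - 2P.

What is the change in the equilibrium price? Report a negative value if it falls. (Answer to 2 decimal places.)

-1.38

Solve the original market: 30 - P = 6P - 47, hence P = 11 and q = 19.
With the change applied: demand qd = 30 - 2P, supply qs = 6P - 47.
New equilibrium: 30 - 2P = 6P - 47 ⇒ 77 = 8P ⇒ P = 9.625, q = 10.75.
ΔP = 9.625 − 11 = -1.38.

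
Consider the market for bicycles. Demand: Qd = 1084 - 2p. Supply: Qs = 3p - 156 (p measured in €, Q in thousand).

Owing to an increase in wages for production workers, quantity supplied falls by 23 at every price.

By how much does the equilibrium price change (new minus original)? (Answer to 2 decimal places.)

+4.60

Solve the original market: 1084 - 2p = 3p - 156, hence p = 248 and Q = 588.
The shock moves the curves to Qd = 1084 - 2p and Qs = 3p - 179.
Clearing the new market: 1084 - 2p = 3p - 179, so p = 252.6 and Q = 578.8.
Δp = 252.6 − 248 = +4.60.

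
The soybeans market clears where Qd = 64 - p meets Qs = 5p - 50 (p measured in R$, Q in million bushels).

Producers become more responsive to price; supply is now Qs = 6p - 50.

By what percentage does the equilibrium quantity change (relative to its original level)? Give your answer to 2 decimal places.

+6.03

Before the shock: 64 - p = 5p - 50 ⇒ 114 = 6p ⇒ p = 19, Q = 45.
After the shift, demand is Qd = 64 - p and supply is Qs = 6p - 50.
Setting them equal: 64 - p = 6p - 50 → 114 = 7p, so p = 114/7 ≈ 16.2857 and Q = 334/7 ≈ 47.7143.
%ΔQ = (47.7143 − 45) / 45 × 100 = +6.03%.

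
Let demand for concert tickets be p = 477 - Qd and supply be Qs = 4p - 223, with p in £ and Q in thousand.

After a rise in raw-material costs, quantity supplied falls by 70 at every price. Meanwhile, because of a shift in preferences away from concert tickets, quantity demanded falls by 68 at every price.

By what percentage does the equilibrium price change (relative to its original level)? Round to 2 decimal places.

Initially, 477 - p = 4p - 223, so 700 = 5p and p = 140, Q = 337.
With the change applied: demand Qd = 409 - p, supply Qs = 4p - 293.
New equilibrium: 409 - p = 4p - 293 ⇒ 702 = 5p ⇒ p = 140.4, Q = 268.6.
%Δp = (140.4 − 140) / 140 × 100 = +0.29%.

+0.29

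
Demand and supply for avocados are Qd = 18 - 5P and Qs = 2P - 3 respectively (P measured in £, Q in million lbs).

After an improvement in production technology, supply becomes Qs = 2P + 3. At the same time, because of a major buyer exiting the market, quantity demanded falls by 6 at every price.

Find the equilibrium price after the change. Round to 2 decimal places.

1.29

Before the shock: 18 - 5P = 2P - 3 ⇒ 21 = 7P ⇒ P = 3, Q = 3.
After the shift, demand is Qd = 12 - 5P and supply is Qs = 2P + 3.
Setting them equal: 12 - 5P = 2P + 3 → 9 = 7P, so P = 9/7 ≈ 1.2857 and Q = 39/7 ≈ 5.5714.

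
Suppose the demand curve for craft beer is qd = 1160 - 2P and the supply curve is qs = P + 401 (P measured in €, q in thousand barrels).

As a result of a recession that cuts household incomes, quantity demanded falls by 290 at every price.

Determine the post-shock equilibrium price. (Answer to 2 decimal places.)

Original equilibrium: 1160 - 2P = P + 401 gives 759 = 3P, so P = 253 and q = 654.
With the change applied: demand qd = 870 - 2P, supply qs = P + 401.
Setting them equal: 870 - 2P = P + 401 → 469 = 3P, so P = 469/3 ≈ 156.3333 and q = 1672/3 ≈ 557.3333.

156.33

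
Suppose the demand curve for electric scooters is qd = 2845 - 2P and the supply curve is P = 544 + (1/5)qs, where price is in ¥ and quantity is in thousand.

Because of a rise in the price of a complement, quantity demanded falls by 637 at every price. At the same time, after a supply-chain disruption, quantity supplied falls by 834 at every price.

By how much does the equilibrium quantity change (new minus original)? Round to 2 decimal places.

-693.29

Original equilibrium: 2845 - 2P = 5P - 2720 gives 5565 = 7P, so P = 795 and q = 1255.
The new curves are qd = 2208 - 2P (demand) and qs = 5P - 3554 (supply).
New equilibrium: 2208 - 2P = 5P - 3554 ⇒ 5762 = 7P ⇒ P = 5762/7 ≈ 823.1429, q = 3932/7 ≈ 561.7143.
Δq = 561.7143 − 1255 = -693.29.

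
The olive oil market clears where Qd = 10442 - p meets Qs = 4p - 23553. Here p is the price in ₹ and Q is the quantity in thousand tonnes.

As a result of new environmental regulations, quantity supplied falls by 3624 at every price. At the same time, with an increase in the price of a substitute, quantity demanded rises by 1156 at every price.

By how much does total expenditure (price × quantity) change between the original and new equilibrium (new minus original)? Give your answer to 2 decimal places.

Initially, 10442 - p = 4p - 23553, so 33995 = 5p and p = 6799, Q = 3643.
The shock moves the curves to Qd = 11598 - p and Qs = 4p - 27177.
Setting them equal: 11598 - p = 4p - 27177 → 38775 = 5p, so p = 7755 and Q = 3843.
Expenditure moves from 6799×3643 = 24768757 to 7755×3843 = 29802465; change = +5033708.00.

+5033708.00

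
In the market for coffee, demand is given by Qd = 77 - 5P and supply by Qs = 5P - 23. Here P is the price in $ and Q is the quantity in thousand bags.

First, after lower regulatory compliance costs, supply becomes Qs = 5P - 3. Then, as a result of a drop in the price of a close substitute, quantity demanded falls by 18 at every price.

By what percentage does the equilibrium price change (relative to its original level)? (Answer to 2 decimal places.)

Original equilibrium: 77 - 5P = 5P - 23 gives 100 = 10P, so P = 10 and Q = 27.
With the change applied: demand Qd = 59 - 5P, supply Qs = 5P - 3.
Equate the new curves: 59 - 5P = 5P - 3, giving 62 = 10P, P = 6.2, Q = 28.
%ΔP = (6.2 − 10) / 10 × 100 = -38.00%.

-38.00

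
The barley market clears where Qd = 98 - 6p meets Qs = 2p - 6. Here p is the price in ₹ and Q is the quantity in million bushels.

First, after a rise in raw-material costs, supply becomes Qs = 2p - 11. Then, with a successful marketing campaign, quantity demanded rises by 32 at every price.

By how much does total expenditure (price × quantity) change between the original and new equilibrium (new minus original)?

Solve the original market: 98 - 6p = 2p - 6, hence p = 13 and Q = 20.
With the change applied: demand Qd = 130 - 6p, supply Qs = 2p - 11.
New equilibrium: 130 - 6p = 2p - 11 ⇒ 141 = 8p ⇒ p = 17.625, Q = 24.25.
Expenditure moves from 13×20 = 260 to 17.625×24.25 = 427.40625; change = +167.40625.

+167.40625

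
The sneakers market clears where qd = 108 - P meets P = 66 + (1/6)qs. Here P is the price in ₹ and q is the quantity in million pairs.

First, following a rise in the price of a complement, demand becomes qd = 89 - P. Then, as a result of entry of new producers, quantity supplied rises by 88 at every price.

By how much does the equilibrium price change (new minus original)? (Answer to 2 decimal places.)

-15.29

Before the shock: 108 - P = 6P - 396 ⇒ 504 = 7P ⇒ P = 72, q = 36.
The new curves are qd = 89 - P (demand) and qs = 6P - 308 (supply).
Clearing the new market: 89 - P = 6P - 308, so P = 397/7 ≈ 56.7143 and q = 226/7 ≈ 32.2857.
ΔP = 56.7143 − 72 = -15.29.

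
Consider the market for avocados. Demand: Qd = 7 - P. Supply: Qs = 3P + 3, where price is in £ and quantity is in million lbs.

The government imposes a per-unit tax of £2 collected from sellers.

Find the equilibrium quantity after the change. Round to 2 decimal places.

Original equilibrium: 7 - P = 3P + 3 gives 4 = 4P, so P = 1 and Q = 6.
Since sellers keep the price net of the tax, the effective supply curve becomes Qs = 3P - 3.
Clearing the new market: 7 - P = 3P - 3, so P = 2.5 and Q = 4.5.

4.50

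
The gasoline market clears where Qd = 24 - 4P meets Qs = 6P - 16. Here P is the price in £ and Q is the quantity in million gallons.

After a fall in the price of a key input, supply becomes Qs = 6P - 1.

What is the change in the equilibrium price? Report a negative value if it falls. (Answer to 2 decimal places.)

-1.50

Initially, 24 - 4P = 6P - 16, so 40 = 10P and P = 4, Q = 8.
After the shift, demand is Qd = 24 - 4P and supply is Qs = 6P - 1.
New equilibrium: 24 - 4P = 6P - 1 ⇒ 25 = 10P ⇒ P = 2.5, Q = 14.
ΔP = 2.5 − 4 = -1.50.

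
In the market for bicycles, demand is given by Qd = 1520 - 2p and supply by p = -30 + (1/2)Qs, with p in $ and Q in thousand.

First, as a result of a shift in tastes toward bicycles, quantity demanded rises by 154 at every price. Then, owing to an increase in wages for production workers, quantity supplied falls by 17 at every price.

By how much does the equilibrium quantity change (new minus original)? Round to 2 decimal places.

+68.50

Original equilibrium: 1520 - 2p = 2p + 60 gives 1460 = 4p, so p = 365 and Q = 790.
After the shift, demand is Qd = 1674 - 2p and supply is Qs = 2p + 43.
Equate the new curves: 1674 - 2p = 2p + 43, giving 1631 = 4p, p = 407.75, Q = 858.5.
ΔQ = 858.5 − 790 = +68.50.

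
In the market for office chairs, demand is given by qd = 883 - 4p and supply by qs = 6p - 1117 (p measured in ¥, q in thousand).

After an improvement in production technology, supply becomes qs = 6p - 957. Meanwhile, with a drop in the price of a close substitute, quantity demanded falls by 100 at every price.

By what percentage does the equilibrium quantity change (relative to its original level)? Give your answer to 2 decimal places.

Before the shock: 883 - 4p = 6p - 1117 ⇒ 2000 = 10p ⇒ p = 200, q = 83.
The shock moves the curves to qd = 783 - 4p and qs = 6p - 957.
Setting them equal: 783 - 4p = 6p - 957 → 1740 = 10p, so p = 174 and q = 87.
%Δq = (87 − 83) / 83 × 100 = +4.82%.

+4.82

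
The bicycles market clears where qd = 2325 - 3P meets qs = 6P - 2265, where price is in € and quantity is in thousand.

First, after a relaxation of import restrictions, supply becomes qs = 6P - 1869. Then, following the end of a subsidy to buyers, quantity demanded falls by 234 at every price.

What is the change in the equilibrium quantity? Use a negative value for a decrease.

-24

Solve the original market: 2325 - 3P = 6P - 2265, hence P = 510 and q = 795.
The shock moves the curves to qd = 2091 - 3P and qs = 6P - 1869.
Clearing the new market: 2091 - 3P = 6P - 1869, so P = 440 and q = 771.
Δq = 771 − 795 = -24.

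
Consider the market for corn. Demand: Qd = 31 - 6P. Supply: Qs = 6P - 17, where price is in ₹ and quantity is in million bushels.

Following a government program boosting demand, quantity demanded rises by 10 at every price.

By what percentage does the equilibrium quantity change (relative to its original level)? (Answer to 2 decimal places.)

Initially, 31 - 6P = 6P - 17, so 48 = 12P and P = 4, Q = 7.
The new curves are Qd = 41 - 6P (demand) and Qs = 6P - 17 (supply).
New equilibrium: 41 - 6P = 6P - 17 ⇒ 58 = 12P ⇒ P = 29/6 ≈ 4.8333, Q = 12.
%ΔQ = (12 − 7) / 7 × 100 = +71.43%.

+71.43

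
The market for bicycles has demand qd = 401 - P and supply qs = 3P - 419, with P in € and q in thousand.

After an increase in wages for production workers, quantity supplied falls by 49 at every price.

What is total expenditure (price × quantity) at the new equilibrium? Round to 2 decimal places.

Original equilibrium: 401 - P = 3P - 419 gives 820 = 4P, so P = 205 and q = 196.
The new curves are qd = 401 - P (demand) and qs = 3P - 468 (supply).
New equilibrium: 401 - P = 3P - 468 ⇒ 869 = 4P ⇒ P = 217.25, q = 183.75.
New expenditure = 217.25 × 183.75 = 39919.69.

39919.69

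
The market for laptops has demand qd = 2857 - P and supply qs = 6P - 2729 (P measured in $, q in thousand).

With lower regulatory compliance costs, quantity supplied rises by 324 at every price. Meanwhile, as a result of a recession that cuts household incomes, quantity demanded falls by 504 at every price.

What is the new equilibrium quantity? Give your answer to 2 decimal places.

Original equilibrium: 2857 - P = 6P - 2729 gives 5586 = 7P, so P = 798 and q = 2059.
The new curves are qd = 2353 - P (demand) and qs = 6P - 2405 (supply).
Clearing the new market: 2353 - P = 6P - 2405, so P = 4758/7 ≈ 679.7143 and q = 11713/7 ≈ 1673.2857.

1673.29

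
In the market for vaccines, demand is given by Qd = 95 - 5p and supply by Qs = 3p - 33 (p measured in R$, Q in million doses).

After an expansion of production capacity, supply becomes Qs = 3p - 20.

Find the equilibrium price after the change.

Original equilibrium: 95 - 5p = 3p - 33 gives 128 = 8p, so p = 16 and Q = 15.
The new curves are Qd = 95 - 5p (demand) and Qs = 3p - 20 (supply).
Setting them equal: 95 - 5p = 3p - 20 → 115 = 8p, so p = 14.375 and Q = 23.125.

14.375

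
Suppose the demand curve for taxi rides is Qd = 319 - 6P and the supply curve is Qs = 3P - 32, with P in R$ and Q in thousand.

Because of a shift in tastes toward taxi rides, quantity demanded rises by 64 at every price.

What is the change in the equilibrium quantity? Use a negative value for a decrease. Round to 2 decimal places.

+21.33

Original equilibrium: 319 - 6P = 3P - 32 gives 351 = 9P, so P = 39 and Q = 85.
With the change applied: demand Qd = 383 - 6P, supply Qs = 3P - 32.
Setting them equal: 383 - 6P = 3P - 32 → 415 = 9P, so P = 415/9 ≈ 46.1111 and Q = 319/3 ≈ 106.3333.
ΔQ = 106.3333 − 85 = +21.33.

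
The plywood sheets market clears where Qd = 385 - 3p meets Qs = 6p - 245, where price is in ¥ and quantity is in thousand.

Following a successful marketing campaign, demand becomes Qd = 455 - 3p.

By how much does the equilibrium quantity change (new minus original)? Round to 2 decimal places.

+46.67

Solve the original market: 385 - 3p = 6p - 245, hence p = 70 and Q = 175.
The shock moves the curves to Qd = 455 - 3p and Qs = 6p - 245.
Setting them equal: 455 - 3p = 6p - 245 → 700 = 9p, so p = 700/9 ≈ 77.7778 and Q = 665/3 ≈ 221.6667.
ΔQ = 221.6667 − 175 = +46.67.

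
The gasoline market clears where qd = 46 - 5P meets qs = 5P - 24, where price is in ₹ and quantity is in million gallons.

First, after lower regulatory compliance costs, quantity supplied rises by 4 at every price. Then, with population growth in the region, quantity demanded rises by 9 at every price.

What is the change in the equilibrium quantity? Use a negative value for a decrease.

+6.5

Solve the original market: 46 - 5P = 5P - 24, hence P = 7 and q = 11.
With the change applied: demand qd = 55 - 5P, supply qs = 5P - 20.
Equate the new curves: 55 - 5P = 5P - 20, giving 75 = 10P, P = 7.5, q = 17.5.
Δq = 17.5 − 11 = +6.5.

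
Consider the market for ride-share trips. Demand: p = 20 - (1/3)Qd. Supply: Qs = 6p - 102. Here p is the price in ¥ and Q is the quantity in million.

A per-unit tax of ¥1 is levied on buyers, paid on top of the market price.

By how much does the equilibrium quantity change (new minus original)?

-2

Solve the original market: 60 - 3p = 6p - 102, hence p = 18 and Q = 6.
Since buyers pay the price plus the tax, the effective demand curve becomes Qd = 57 - 3p.
Equate the new curves: 57 - 3p = 6p - 102, giving 159 = 9p, p = 53/3 ≈ 17.6667, Q = 4.
ΔQ = 4 − 6 = -2.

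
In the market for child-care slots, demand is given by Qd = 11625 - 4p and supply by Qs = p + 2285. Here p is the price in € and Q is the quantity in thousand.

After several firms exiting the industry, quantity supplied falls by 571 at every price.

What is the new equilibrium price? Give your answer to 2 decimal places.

Original equilibrium: 11625 - 4p = p + 2285 gives 9340 = 5p, so p = 1868 and Q = 4153.
With the change applied: demand Qd = 11625 - 4p, supply Qs = p + 1714.
New equilibrium: 11625 - 4p = p + 1714 ⇒ 9911 = 5p ⇒ p = 1982.2, Q = 3696.2.

1982.20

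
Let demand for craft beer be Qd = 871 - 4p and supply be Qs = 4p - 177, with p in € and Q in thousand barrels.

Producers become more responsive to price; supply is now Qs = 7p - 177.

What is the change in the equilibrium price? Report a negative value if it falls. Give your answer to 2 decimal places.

-35.73

Initially, 871 - 4p = 4p - 177, so 1048 = 8p and p = 131, Q = 347.
The new curves are Qd = 871 - 4p (demand) and Qs = 7p - 177 (supply).
Setting them equal: 871 - 4p = 7p - 177 → 1048 = 11p, so p = 1048/11 ≈ 95.2727 and Q = 5389/11 ≈ 489.9091.
Δp = 95.2727 − 131 = -35.73.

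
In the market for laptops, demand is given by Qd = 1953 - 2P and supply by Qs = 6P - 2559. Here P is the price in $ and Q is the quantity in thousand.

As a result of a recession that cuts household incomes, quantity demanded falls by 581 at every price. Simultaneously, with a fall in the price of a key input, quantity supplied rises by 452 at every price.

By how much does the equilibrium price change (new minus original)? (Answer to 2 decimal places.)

Solve the original market: 1953 - 2P = 6P - 2559, hence P = 564 and Q = 825.
After the shift, demand is Qd = 1372 - 2P and supply is Qs = 6P - 2107.
New equilibrium: 1372 - 2P = 6P - 2107 ⇒ 3479 = 8P ⇒ P = 434.875, Q = 502.25.
ΔP = 434.875 − 564 = -129.13.

-129.13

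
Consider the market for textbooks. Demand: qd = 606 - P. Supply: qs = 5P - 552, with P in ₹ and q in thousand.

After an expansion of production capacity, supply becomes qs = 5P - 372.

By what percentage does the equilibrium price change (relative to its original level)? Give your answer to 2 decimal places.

Solve the original market: 606 - P = 5P - 552, hence P = 193 and q = 413.
The new curves are qd = 606 - P (demand) and qs = 5P - 372 (supply).
Clearing the new market: 606 - P = 5P - 372, so P = 163 and q = 443.
%ΔP = (163 − 193) / 193 × 100 = -15.54%.

-15.54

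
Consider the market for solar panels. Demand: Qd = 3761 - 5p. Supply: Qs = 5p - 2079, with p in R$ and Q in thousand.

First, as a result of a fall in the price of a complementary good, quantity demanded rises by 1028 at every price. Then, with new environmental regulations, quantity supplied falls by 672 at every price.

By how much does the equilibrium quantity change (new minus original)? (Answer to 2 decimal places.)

Original equilibrium: 3761 - 5p = 5p - 2079 gives 5840 = 10p, so p = 584 and Q = 841.
The new curves are Qd = 4789 - 5p (demand) and Qs = 5p - 2751 (supply).
Setting them equal: 4789 - 5p = 5p - 2751 → 7540 = 10p, so p = 754 and Q = 1019.
ΔQ = 1019 − 841 = +178.00.

+178.00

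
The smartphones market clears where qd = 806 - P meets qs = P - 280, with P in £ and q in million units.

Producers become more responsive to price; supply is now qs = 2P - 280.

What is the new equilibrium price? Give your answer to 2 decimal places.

362.00

Original equilibrium: 806 - P = P - 280 gives 1086 = 2P, so P = 543 and q = 263.
After the shift, demand is qd = 806 - P and supply is qs = 2P - 280.
New equilibrium: 806 - P = 2P - 280 ⇒ 1086 = 3P ⇒ P = 362, q = 444.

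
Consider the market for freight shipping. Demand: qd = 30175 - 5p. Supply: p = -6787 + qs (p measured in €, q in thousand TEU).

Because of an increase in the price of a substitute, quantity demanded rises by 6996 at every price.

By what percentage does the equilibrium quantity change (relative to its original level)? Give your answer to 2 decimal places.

Before the shock: 30175 - 5p = p + 6787 ⇒ 23388 = 6p ⇒ p = 3898, q = 10685.
With the change applied: demand qd = 37171 - 5p, supply qs = p + 6787.
Clearing the new market: 37171 - 5p = p + 6787, so p = 5064 and q = 11851.
%Δq = (11851 − 10685) / 10685 × 100 = +10.91%.

+10.91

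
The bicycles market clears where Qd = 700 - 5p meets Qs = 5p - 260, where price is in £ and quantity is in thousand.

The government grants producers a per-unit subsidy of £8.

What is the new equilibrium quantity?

Original equilibrium: 700 - 5p = 5p - 260 gives 960 = 10p, so p = 96 and Q = 220.
Since sellers receive the price plus the subsidy, the effective supply curve becomes Qs = 5p - 220.
Equate the new curves: 700 - 5p = 5p - 220, giving 920 = 10p, p = 92, Q = 240.

240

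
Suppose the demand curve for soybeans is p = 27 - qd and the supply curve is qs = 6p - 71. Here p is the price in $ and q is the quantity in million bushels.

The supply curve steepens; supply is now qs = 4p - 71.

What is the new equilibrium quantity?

Solve the original market: 27 - p = 6p - 71, hence p = 14 and q = 13.
After the shift, demand is qd = 27 - p and supply is qs = 4p - 71.
Setting them equal: 27 - p = 4p - 71 → 98 = 5p, so p = 19.6 and q = 7.4.

7.4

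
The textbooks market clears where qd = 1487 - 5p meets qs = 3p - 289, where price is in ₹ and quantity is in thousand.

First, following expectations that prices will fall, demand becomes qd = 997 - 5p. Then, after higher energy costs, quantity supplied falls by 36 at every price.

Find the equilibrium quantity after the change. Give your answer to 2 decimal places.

170.75

Before the shock: 1487 - 5p = 3p - 289 ⇒ 1776 = 8p ⇒ p = 222, q = 377.
The shock moves the curves to qd = 997 - 5p and qs = 3p - 325.
Equate the new curves: 997 - 5p = 3p - 325, giving 1322 = 8p, p = 165.25, q = 170.75.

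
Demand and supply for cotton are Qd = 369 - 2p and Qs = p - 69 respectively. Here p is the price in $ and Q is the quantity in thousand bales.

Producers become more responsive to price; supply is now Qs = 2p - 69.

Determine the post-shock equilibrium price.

Original equilibrium: 369 - 2p = p - 69 gives 438 = 3p, so p = 146 and Q = 77.
After the shift, demand is Qd = 369 - 2p and supply is Qs = 2p - 69.
Equate the new curves: 369 - 2p = 2p - 69, giving 438 = 4p, p = 109.5, Q = 150.

109.5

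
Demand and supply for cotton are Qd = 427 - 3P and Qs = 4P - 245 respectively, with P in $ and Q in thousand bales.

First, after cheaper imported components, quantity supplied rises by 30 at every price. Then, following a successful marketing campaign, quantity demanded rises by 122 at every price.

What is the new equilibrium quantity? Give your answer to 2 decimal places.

Solve the original market: 427 - 3P = 4P - 245, hence P = 96 and Q = 139.
With the change applied: demand Qd = 549 - 3P, supply Qs = 4P - 215.
Setting them equal: 549 - 3P = 4P - 215 → 764 = 7P, so P = 764/7 ≈ 109.1429 and Q = 1551/7 ≈ 221.5714.

221.57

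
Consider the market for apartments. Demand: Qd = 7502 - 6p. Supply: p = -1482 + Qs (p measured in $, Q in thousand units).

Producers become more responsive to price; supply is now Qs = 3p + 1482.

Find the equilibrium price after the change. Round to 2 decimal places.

Original equilibrium: 7502 - 6p = p + 1482 gives 6020 = 7p, so p = 860 and Q = 2342.
With the change applied: demand Qd = 7502 - 6p, supply Qs = 3p + 1482.
Clearing the new market: 7502 - 6p = 3p + 1482, so p = 6020/9 ≈ 668.8889 and Q = 10466/3 ≈ 3488.6667.

668.89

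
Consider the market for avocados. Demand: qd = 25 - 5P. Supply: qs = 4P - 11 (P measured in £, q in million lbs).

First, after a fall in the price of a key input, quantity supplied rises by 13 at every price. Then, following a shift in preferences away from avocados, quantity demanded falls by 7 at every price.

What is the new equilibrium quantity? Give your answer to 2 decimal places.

9.11

Original equilibrium: 25 - 5P = 4P - 11 gives 36 = 9P, so P = 4 and q = 5.
After the shift, demand is qd = 18 - 5P and supply is qs = 4P + 2.
Clearing the new market: 18 - 5P = 4P + 2, so P = 16/9 ≈ 1.7778 and q = 82/9 ≈ 9.1111.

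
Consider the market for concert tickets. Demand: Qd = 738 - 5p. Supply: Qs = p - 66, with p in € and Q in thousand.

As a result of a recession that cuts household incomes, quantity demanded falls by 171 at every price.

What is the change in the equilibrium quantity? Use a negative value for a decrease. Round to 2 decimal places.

-28.50

Solve the original market: 738 - 5p = p - 66, hence p = 134 and Q = 68.
The shock moves the curves to Qd = 567 - 5p and Qs = p - 66.
New equilibrium: 567 - 5p = p - 66 ⇒ 633 = 6p ⇒ p = 105.5, Q = 39.5.
ΔQ = 39.5 − 68 = -28.50.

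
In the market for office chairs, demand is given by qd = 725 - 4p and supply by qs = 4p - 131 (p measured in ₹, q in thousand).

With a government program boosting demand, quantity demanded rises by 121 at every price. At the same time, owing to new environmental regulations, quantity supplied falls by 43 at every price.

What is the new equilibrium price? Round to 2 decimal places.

Solve the original market: 725 - 4p = 4p - 131, hence p = 107 and q = 297.
The new curves are qd = 846 - 4p (demand) and qs = 4p - 174 (supply).
Clearing the new market: 846 - 4p = 4p - 174, so p = 127.5 and q = 336.

127.50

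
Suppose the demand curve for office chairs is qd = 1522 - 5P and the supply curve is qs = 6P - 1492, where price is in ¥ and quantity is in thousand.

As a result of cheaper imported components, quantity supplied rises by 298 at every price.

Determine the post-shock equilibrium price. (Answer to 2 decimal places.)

246.91

Solve the original market: 1522 - 5P = 6P - 1492, hence P = 274 and q = 152.
After the shift, demand is qd = 1522 - 5P and supply is qs = 6P - 1194.
Clearing the new market: 1522 - 5P = 6P - 1194, so P = 2716/11 ≈ 246.9091 and q = 3162/11 ≈ 287.4545.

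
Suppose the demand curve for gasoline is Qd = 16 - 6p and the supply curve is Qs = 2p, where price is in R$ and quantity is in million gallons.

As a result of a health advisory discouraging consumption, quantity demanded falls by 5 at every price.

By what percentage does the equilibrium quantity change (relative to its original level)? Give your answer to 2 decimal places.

Initially, 16 - 6p = 2p, so 16 = 8p and p = 2, Q = 4.
The shock moves the curves to Qd = 11 - 6p and Qs = 2p.
Clearing the new market: 11 - 6p = 2p, so p = 1.375 and Q = 2.75.
%ΔQ = (2.75 − 4) / 4 × 100 = -31.25%.

-31.25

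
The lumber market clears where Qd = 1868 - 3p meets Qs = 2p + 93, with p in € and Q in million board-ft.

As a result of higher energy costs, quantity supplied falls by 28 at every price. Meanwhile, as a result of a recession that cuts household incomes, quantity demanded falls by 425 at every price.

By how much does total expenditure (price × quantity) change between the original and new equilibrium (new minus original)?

-115240.28

Original equilibrium: 1868 - 3p = 2p + 93 gives 1775 = 5p, so p = 355 and Q = 803.
With the change applied: demand Qd = 1443 - 3p, supply Qs = 2p + 65.
Equate the new curves: 1443 - 3p = 2p + 65, giving 1378 = 5p, p = 275.6, Q = 616.2.
Expenditure moves from 355×803 = 285065 to 275.6×616.2 = 169824.72; change = -115240.28.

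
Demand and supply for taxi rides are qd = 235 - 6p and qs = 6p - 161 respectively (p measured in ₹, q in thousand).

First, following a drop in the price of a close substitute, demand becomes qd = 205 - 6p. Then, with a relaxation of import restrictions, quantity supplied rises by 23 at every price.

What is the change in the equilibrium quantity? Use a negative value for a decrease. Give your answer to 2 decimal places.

-3.50

Initially, 235 - 6p = 6p - 161, so 396 = 12p and p = 33, q = 37.
After the shift, demand is qd = 205 - 6p and supply is qs = 6p - 138.
Equate the new curves: 205 - 6p = 6p - 138, giving 343 = 12p, p = 343/12 ≈ 28.5833, q = 33.5.
Δq = 33.5 − 37 = -3.50.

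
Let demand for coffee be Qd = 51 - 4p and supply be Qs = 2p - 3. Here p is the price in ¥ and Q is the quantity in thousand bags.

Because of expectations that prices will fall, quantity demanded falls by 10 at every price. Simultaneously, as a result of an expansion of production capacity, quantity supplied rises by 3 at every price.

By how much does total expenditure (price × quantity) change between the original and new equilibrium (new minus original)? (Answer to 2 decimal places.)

Before the shock: 51 - 4p = 2p - 3 ⇒ 54 = 6p ⇒ p = 9, Q = 15.
The new curves are Qd = 41 - 4p (demand) and Qs = 2p (supply).
Equate the new curves: 41 - 4p = 2p, giving 41 = 6p, p = 41/6 ≈ 6.8333, Q = 41/3 ≈ 13.6667.
Expenditure moves from 9×15 = 135 to 6.8333×13.6667 = 93.3889; change = -41.61.

-41.61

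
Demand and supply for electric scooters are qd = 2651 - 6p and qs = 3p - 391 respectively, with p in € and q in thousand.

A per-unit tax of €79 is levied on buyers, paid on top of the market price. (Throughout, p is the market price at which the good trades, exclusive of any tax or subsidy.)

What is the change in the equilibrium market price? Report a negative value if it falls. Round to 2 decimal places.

Solve the original market: 2651 - 6p = 3p - 391, hence p = 338 and q = 623.
Since buyers pay the price plus the tax, the effective demand curve becomes qd = 2177 - 6p.
New equilibrium: 2177 - 6p = 3p - 391 ⇒ 2568 = 9p ⇒ p = 856/3 ≈ 285.3333, q = 465.
Δp = 285.3333 − 338 = -52.67.

-52.67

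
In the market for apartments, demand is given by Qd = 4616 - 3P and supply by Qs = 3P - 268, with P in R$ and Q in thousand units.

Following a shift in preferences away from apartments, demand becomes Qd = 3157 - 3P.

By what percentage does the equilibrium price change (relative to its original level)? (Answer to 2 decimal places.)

-29.87

Solve the original market: 4616 - 3P = 3P - 268, hence P = 814 and Q = 2174.
The shock moves the curves to Qd = 3157 - 3P and Qs = 3P - 268.
Clearing the new market: 3157 - 3P = 3P - 268, so P = 3425/6 ≈ 570.8333 and Q = 1444.5.
%ΔP = (570.8333 − 814) / 814 × 100 = -29.87%.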